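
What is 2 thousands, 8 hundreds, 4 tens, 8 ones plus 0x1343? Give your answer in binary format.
Convert 2 thousands, 8 hundreds, 4 tens, 8 ones (place-value notation) → 2×1000 + 8×100 + 4×10 + 8 = 2848 (decimal)
Convert 0x1343 (hexadecimal) → 1×4096 + 3×256 + 4×16 + 3 = 4931 (decimal)
Compute 2848 + 4931 = 7779
Convert 7779 (decimal) → 7779 = 4096 + 2048 + 1024 + 512 + 64 + 32 + 2 + 1 → 0b1111001100011 (binary)
0b1111001100011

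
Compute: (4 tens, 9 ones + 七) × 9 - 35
Convert 4 tens, 9 ones (place-value notation) → 4×10 + 9 = 49 (decimal)
Convert 七 (Chinese numeral) → 7 (decimal)
Expression in decimal: (49 + 7) × 9 - 35
Parentheses first: 49 + 7 = 56
Multiply: 56 × 9 = 504
Subtract: 504 - 35 = 469
469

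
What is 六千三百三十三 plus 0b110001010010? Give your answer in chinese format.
Convert 六千三百三十三 (Chinese numeral) → 6×1000 + 3×100 + 3×10 + 3 = 6333 (decimal)
Convert 0b110001010010 (binary) → 2048 + 1024 + 64 + 16 + 2 = 3154 (decimal)
Compute 6333 + 3154 = 9487
Convert 9487 (decimal) → 9487 = 9×1000 + 4×100 + 8×10 + 7 → 九千四百八十七 (Chinese numeral)
九千四百八十七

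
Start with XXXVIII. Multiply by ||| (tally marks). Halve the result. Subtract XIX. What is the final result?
Convert XXXVIII (Roman numeral) → 10 + 10 + 10 + 5 + 1 + 1 + 1 = 38 (decimal)
Start: 38
Convert ||| (tally marks) → 3 (decimal)
38 × 3 = 114
114 ÷ 2 = 57
Convert XIX (Roman numeral) → 10 + 9 = 19 (decimal)
57 - 19 = 38
38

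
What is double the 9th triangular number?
The 9th triangular number = 9×10/2 = 45
Compute 45 × 2 = 90
90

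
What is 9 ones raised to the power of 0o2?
Convert 9 ones (place-value notation) → 9 (decimal)
Convert 0o2 (octal) → 2 (decimal)
Compute 9 ^ 2 = 81
81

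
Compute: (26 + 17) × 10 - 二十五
Convert 二十五 (Chinese numeral) → 2×10 + 5 = 25 (decimal)
Expression in decimal: (26 + 17) × 10 - 25
Parentheses first: 26 + 17 = 43
Multiply: 43 × 10 = 430
Subtract: 430 - 25 = 405
405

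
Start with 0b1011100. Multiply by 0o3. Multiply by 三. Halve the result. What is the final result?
Convert 0b1011100 (binary) → 64 + 16 + 8 + 4 = 92 (decimal)
Start: 92
Convert 0o3 (octal) → 3 (decimal)
92 × 3 = 276
Convert 三 (Chinese numeral) → 3 (decimal)
276 × 3 = 828
828 ÷ 2 = 414
414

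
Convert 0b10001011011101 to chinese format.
Convert 0b10001011011101 (binary) → 8192 + 512 + 128 + 64 + 16 + 8 + 4 + 1 = 8925 (decimal)
Convert 8925 (decimal) → 8925 = 8×1000 + 9×100 + 2×10 + 5 → 八千九百二十五 (Chinese numeral)
八千九百二十五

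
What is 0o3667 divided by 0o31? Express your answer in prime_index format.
Convert 0o3667 (octal) → 3×512 + 6×64 + 6×8 + 7 = 1975 (decimal)
Convert 0o31 (octal) → 3×8 + 1 = 25 (decimal)
Compute 1975 ÷ 25 = 79
Convert 79 (decimal) → the 22nd prime (prime index)
the 22nd prime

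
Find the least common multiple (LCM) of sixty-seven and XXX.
Convert sixty-seven (English words) → 67 (decimal)
Convert XXX (Roman numeral) → 10 + 10 + 10 = 30 (decimal)
Compute lcm(67, 30) = 2010
2010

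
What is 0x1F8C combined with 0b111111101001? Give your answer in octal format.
Convert 0x1F8C (hexadecimal) → 1×4096 + 15×256 + 8×16 + 12 = 8076 (decimal)
Convert 0b111111101001 (binary) → 2048 + 1024 + 512 + 256 + 128 + 64 + 32 + 8 + 1 = 4073 (decimal)
Compute 8076 + 4073 = 12149
Convert 12149 (decimal) → 12149 = 2×4096 + 7×512 + 5×64 + 6×8 + 5 → 0o27565 (octal)
0o27565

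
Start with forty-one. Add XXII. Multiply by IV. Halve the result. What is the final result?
Convert forty-one (English words) → 41 (decimal)
Start: 41
Convert XXII (Roman numeral) → 10 + 10 + 1 + 1 = 22 (decimal)
41 + 22 = 63
Convert IV (Roman numeral) → 4 (decimal)
63 × 4 = 252
252 ÷ 2 = 126
126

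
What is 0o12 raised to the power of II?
Convert 0o12 (octal) → 1×8 + 2 = 10 (decimal)
Convert II (Roman numeral) → 1 + 1 = 2 (decimal)
Compute 10 ^ 2 = 100
100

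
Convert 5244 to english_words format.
Convert 5244 (decimal) → 5244 = 5×1000 + 2×100 + 44 → five thousand two hundred forty-four (English words)
five thousand two hundred forty-four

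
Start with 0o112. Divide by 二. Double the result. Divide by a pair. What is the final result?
Convert 0o112 (octal) → 1×64 + 1×8 + 2 = 74 (decimal)
Start: 74
Convert 二 (Chinese numeral) → 2 (decimal)
74 ÷ 2 = 37
37 × 2 = 74
Convert a pair (colloquial) → 2 (decimal)
74 ÷ 2 = 37
37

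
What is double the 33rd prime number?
The 33rd prime number = 137
Compute 137 × 2 = 274
274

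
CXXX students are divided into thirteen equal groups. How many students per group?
Convert CXXX (Roman numeral) → 100 + 10 + 10 + 10 = 130 (decimal)
Convert thirteen (English words) → 13 (decimal)
Compute 130 ÷ 13 = 10
10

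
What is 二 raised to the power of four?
Convert 二 (Chinese numeral) → 2 (decimal)
Convert four (English words) → 4 (decimal)
Compute 2 ^ 4 = 16
16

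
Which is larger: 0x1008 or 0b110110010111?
Convert 0x1008 (hexadecimal) → 1×4096 + 8 = 4104 (decimal)
Convert 0b110110010111 (binary) → 2048 + 1024 + 256 + 128 + 16 + 4 + 2 + 1 = 3479 (decimal)
Compare 4104 vs 3479: larger = 4104
4104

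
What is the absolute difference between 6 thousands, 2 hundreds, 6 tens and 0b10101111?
Convert 6 thousands, 2 hundreds, 6 tens (place-value notation) → 6×1000 + 2×100 + 6×10 = 6260 (decimal)
Convert 0b10101111 (binary) → 128 + 32 + 8 + 4 + 2 + 1 = 175 (decimal)
Compute |6260 - 175| = 6085
6085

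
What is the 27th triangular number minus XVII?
The 27th triangular number = 27×28/2 = 378
Convert XVII (Roman numeral) → 10 + 5 + 1 + 1 = 17 (decimal)
Compute 378 - 17 = 361
361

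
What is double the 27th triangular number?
The 27th triangular number = 27×28/2 = 378
Compute 378 × 2 = 756
756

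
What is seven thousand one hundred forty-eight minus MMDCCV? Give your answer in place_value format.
Convert seven thousand one hundred forty-eight (English words) → 7×1000 + 1×100 + 48 = 7148 (decimal)
Convert MMDCCV (Roman numeral) → 1000 + 1000 + 500 + 100 + 100 + 5 = 2705 (decimal)
Compute 7148 - 2705 = 4443
Convert 4443 (decimal) → 4443 = 4×1000 + 4×100 + 4×10 + 3 → 4 thousands, 4 hundreds, 4 tens, 3 ones (place-value notation)
4 thousands, 4 hundreds, 4 tens, 3 ones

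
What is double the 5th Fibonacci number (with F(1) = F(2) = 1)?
The 5th Fibonacci number (with F(1) = F(2) = 1): 1, 1, 2, 3, 5 → 5
Compute 5 × 2 = 10
10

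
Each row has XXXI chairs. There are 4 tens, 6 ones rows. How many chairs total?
Convert XXXI (Roman numeral) → 10 + 10 + 10 + 1 = 31 (decimal)
Convert 4 tens, 6 ones (place-value notation) → 4×10 + 6 = 46 (decimal)
Compute 31 × 46 = 1426
1426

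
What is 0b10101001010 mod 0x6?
Convert 0b10101001010 (binary) → 1024 + 256 + 64 + 8 + 2 = 1354 (decimal)
Convert 0x6 (hexadecimal) → 6 (decimal)
Compute 1354 mod 6 = 4
4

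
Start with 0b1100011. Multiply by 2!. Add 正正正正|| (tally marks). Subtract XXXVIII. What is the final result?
Convert 0b1100011 (binary) → 64 + 32 + 2 + 1 = 99 (decimal)
Start: 99
Convert 2! (factorial) → 2 (decimal)
99 × 2 = 198
Convert 正正正正|| (tally marks) → 5 + 5 + 5 + 5 + 2 = 22 (decimal)
198 + 22 = 220
Convert XXXVIII (Roman numeral) → 10 + 10 + 10 + 5 + 1 + 1 + 1 = 38 (decimal)
220 - 38 = 182
182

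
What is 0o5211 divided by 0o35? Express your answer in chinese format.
Convert 0o5211 (octal) → 5×512 + 2×64 + 1×8 + 1 = 2697 (decimal)
Convert 0o35 (octal) → 3×8 + 5 = 29 (decimal)
Compute 2697 ÷ 29 = 93
Convert 93 (decimal) → 93 = 9×10 + 3 → 九十三 (Chinese numeral)
九十三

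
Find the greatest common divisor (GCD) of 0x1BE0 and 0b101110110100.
Convert 0x1BE0 (hexadecimal) → 1×4096 + 11×256 + 14×16 = 7136 (decimal)
Convert 0b101110110100 (binary) → 2048 + 512 + 256 + 128 + 32 + 16 + 4 = 2996 (decimal)
Compute gcd(7136, 2996) = 4
4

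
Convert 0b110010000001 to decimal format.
Convert 0b110010000001 (binary) → 2048 + 1024 + 128 + 1 = 3201 (decimal)
3201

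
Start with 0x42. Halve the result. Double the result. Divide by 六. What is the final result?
Convert 0x42 (hexadecimal) → 4×16 + 2 = 66 (decimal)
Start: 66
66 ÷ 2 = 33
33 × 2 = 66
Convert 六 (Chinese numeral) → 6 (decimal)
66 ÷ 6 = 11
11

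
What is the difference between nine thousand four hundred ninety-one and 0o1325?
Convert nine thousand four hundred ninety-one (English words) → 9×1000 + 4×100 + 91 = 9491 (decimal)
Convert 0o1325 (octal) → 1×512 + 3×64 + 2×8 + 5 = 725 (decimal)
Difference: |9491 - 725| = 8766
8766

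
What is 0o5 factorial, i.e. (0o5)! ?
Convert 0o5 (octal) → 5 (decimal)
Compute 5! = 120
120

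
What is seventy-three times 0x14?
Convert seventy-three (English words) → 73 (decimal)
Convert 0x14 (hexadecimal) → 1×16 + 4 = 20 (decimal)
Compute 73 × 20 = 1460
1460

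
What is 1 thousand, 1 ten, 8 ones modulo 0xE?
Convert 1 thousand, 1 ten, 8 ones (place-value notation) → 1×1000 + 1×10 + 8 = 1018 (decimal)
Convert 0xE (hexadecimal) → 14 (decimal)
Compute 1018 mod 14 = 10
10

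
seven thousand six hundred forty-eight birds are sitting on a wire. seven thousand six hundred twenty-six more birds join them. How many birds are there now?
Convert seven thousand six hundred forty-eight (English words) → 7×1000 + 6×100 + 48 = 7648 (decimal)
Convert seven thousand six hundred twenty-six (English words) → 7×1000 + 6×100 + 26 = 7626 (decimal)
Compute 7648 + 7626 = 15274
15274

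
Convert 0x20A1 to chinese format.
Convert 0x20A1 (hexadecimal) → 2×4096 + 10×16 + 1 = 8353 (decimal)
Convert 8353 (decimal) → 8353 = 8×1000 + 3×100 + 5×10 + 3 → 八千三百五十三 (Chinese numeral)
八千三百五十三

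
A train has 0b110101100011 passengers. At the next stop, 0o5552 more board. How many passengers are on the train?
Convert 0b110101100011 (binary) → 2048 + 1024 + 256 + 64 + 32 + 2 + 1 = 3427 (decimal)
Convert 0o5552 (octal) → 5×512 + 5×64 + 5×8 + 2 = 2922 (decimal)
Compute 3427 + 2922 = 6349
6349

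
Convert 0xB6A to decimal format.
Convert 0xB6A (hexadecimal) → 11×256 + 6×16 + 10 = 2922 (decimal)
2922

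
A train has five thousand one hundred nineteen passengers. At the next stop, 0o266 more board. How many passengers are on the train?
Convert five thousand one hundred nineteen (English words) → 5×1000 + 1×100 + 19 = 5119 (decimal)
Convert 0o266 (octal) → 2×64 + 6×8 + 6 = 182 (decimal)
Compute 5119 + 182 = 5301
5301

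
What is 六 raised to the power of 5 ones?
Convert 六 (Chinese numeral) → 6 (decimal)
Convert 5 ones (place-value notation) → 5 (decimal)
Compute 6 ^ 5 = 7776
7776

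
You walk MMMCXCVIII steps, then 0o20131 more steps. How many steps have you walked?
Convert MMMCXCVIII (Roman numeral) → 1000 + 1000 + 1000 + 100 + 90 + 5 + 1 + 1 + 1 = 3198 (decimal)
Convert 0o20131 (octal) → 2×4096 + 1×64 + 3×8 + 1 = 8281 (decimal)
Compute 3198 + 8281 = 11479
11479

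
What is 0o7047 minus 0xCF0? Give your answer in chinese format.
Convert 0o7047 (octal) → 7×512 + 4×8 + 7 = 3623 (decimal)
Convert 0xCF0 (hexadecimal) → 12×256 + 15×16 = 3312 (decimal)
Compute 3623 - 3312 = 311
Convert 311 (decimal) → 311 = 3×100 + 1×10 + 1 → 三百一十一 (Chinese numeral)
三百一十一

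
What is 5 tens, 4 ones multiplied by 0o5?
Convert 5 tens, 4 ones (place-value notation) → 5×10 + 4 = 54 (decimal)
Convert 0o5 (octal) → 5 (decimal)
Compute 54 × 5 = 270
270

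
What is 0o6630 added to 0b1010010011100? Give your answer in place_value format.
Convert 0o6630 (octal) → 6×512 + 6×64 + 3×8 = 3480 (decimal)
Convert 0b1010010011100 (binary) → 4096 + 1024 + 128 + 16 + 8 + 4 = 5276 (decimal)
Compute 3480 + 5276 = 8756
Convert 8756 (decimal) → 8756 = 8×1000 + 7×100 + 5×10 + 6 → 8 thousands, 7 hundreds, 5 tens, 6 ones (place-value notation)
8 thousands, 7 hundreds, 5 tens, 6 ones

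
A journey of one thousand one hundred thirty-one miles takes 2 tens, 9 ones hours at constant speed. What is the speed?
Convert one thousand one hundred thirty-one (English words) → 1×1000 + 1×100 + 31 = 1131 (decimal)
Convert 2 tens, 9 ones (place-value notation) → 2×10 + 9 = 29 (decimal)
Compute 1131 ÷ 29 = 39
39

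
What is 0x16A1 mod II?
Convert 0x16A1 (hexadecimal) → 1×4096 + 6×256 + 10×16 + 1 = 5793 (decimal)
Convert II (Roman numeral) → 1 + 1 = 2 (decimal)
Compute 5793 mod 2 = 1
1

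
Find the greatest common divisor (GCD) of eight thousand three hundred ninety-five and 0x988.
Convert eight thousand three hundred ninety-five (English words) → 8×1000 + 3×100 + 95 = 8395 (decimal)
Convert 0x988 (hexadecimal) → 9×256 + 8×16 + 8 = 2440 (decimal)
Compute gcd(8395, 2440) = 5
5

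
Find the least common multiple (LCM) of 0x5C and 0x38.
Convert 0x5C (hexadecimal) → 5×16 + 12 = 92 (decimal)
Convert 0x38 (hexadecimal) → 3×16 + 8 = 56 (decimal)
Compute lcm(92, 56) = 1288
1288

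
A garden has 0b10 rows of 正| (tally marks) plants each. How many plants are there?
Convert 正| (tally marks) → 5 + 1 = 6 (decimal)
Convert 0b10 (binary) → 2 (decimal)
Compute 6 × 2 = 12
12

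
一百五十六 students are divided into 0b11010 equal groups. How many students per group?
Convert 一百五十六 (Chinese numeral) → 1×100 + 5×10 + 6 = 156 (decimal)
Convert 0b11010 (binary) → 16 + 8 + 2 = 26 (decimal)
Compute 156 ÷ 26 = 6
6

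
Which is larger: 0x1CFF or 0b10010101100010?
Convert 0x1CFF (hexadecimal) → 1×4096 + 12×256 + 15×16 + 15 = 7423 (decimal)
Convert 0b10010101100010 (binary) → 8192 + 1024 + 256 + 64 + 32 + 2 = 9570 (decimal)
Compare 7423 vs 9570: larger = 9570
9570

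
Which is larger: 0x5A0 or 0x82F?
Convert 0x5A0 (hexadecimal) → 5×256 + 10×16 = 1440 (decimal)
Convert 0x82F (hexadecimal) → 8×256 + 2×16 + 15 = 2095 (decimal)
Compare 1440 vs 2095: larger = 2095
2095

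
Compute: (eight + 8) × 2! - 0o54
Convert eight (English words) → 8 (decimal)
Convert 2! (factorial) → 2 (decimal)
Convert 0o54 (octal) → 5×8 + 4 = 44 (decimal)
Expression in decimal: (8 + 8) × 2 - 44
Parentheses first: 8 + 8 = 16
Multiply: 16 × 2 = 32
Subtract: 32 - 44 = -12
-12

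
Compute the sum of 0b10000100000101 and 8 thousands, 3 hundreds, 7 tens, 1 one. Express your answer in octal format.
Convert 0b10000100000101 (binary) → 8192 + 256 + 4 + 1 = 8453 (decimal)
Convert 8 thousands, 3 hundreds, 7 tens, 1 one (place-value notation) → 8×1000 + 3×100 + 7×10 + 1 = 8371 (decimal)
Compute 8453 + 8371 = 16824
Convert 16824 (decimal) → 16824 = 4×4096 + 6×64 + 7×8 → 0o40670 (octal)
0o40670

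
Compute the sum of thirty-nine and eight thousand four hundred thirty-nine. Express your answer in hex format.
Convert thirty-nine (English words) → 39 (decimal)
Convert eight thousand four hundred thirty-nine (English words) → 8×1000 + 4×100 + 39 = 8439 (decimal)
Compute 39 + 8439 = 8478
Convert 8478 (decimal) → 8478 = 2×4096 + 1×256 + 1×16 + 14 → 0x211E (hexadecimal)
0x211E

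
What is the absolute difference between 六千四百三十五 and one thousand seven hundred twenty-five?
Convert 六千四百三十五 (Chinese numeral) → 6×1000 + 4×100 + 3×10 + 5 = 6435 (decimal)
Convert one thousand seven hundred twenty-five (English words) → 1×1000 + 7×100 + 25 = 1725 (decimal)
Compute |6435 - 1725| = 4710
4710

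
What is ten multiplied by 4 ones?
Convert ten (English words) → 10 (decimal)
Convert 4 ones (place-value notation) → 4 (decimal)
Compute 10 × 4 = 40
40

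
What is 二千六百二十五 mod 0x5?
Convert 二千六百二十五 (Chinese numeral) → 2×1000 + 6×100 + 2×10 + 5 = 2625 (decimal)
Convert 0x5 (hexadecimal) → 5 (decimal)
Compute 2625 mod 5 = 0
0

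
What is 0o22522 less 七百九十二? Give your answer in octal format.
Convert 0o22522 (octal) → 2×4096 + 2×512 + 5×64 + 2×8 + 2 = 9554 (decimal)
Convert 七百九十二 (Chinese numeral) → 7×100 + 9×10 + 2 = 792 (decimal)
Compute 9554 - 792 = 8762
Convert 8762 (decimal) → 8762 = 2×4096 + 1×512 + 7×8 + 2 → 0o21072 (octal)
0o21072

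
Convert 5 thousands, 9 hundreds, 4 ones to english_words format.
Convert 5 thousands, 9 hundreds, 4 ones (place-value notation) → 5×1000 + 9×100 + 4 = 5904 (decimal)
Convert 5904 (decimal) → 5904 = 5×1000 + 9×100 + 4 → five thousand nine hundred four (English words)
five thousand nine hundred four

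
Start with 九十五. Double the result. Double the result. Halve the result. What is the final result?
Convert 九十五 (Chinese numeral) → 9×10 + 5 = 95 (decimal)
Start: 95
95 × 2 = 190
190 × 2 = 380
380 ÷ 2 = 190
190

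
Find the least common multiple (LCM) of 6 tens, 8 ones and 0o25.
Convert 6 tens, 8 ones (place-value notation) → 6×10 + 8 = 68 (decimal)
Convert 0o25 (octal) → 2×8 + 5 = 21 (decimal)
Compute lcm(68, 21) = 1428
1428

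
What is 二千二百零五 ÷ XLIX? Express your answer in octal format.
Convert 二千二百零五 (Chinese numeral) → 2×1000 + 2×100 + 5 = 2205 (decimal)
Convert XLIX (Roman numeral) → 40 + 9 = 49 (decimal)
Compute 2205 ÷ 49 = 45
Convert 45 (decimal) → 45 = 5×8 + 5 → 0o55 (octal)
0o55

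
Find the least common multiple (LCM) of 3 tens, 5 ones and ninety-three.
Convert 3 tens, 5 ones (place-value notation) → 3×10 + 5 = 35 (decimal)
Convert ninety-three (English words) → 93 (decimal)
Compute lcm(35, 93) = 3255
3255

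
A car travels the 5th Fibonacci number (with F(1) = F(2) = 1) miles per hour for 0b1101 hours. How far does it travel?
Convert the 5th Fibonacci number (with F(1) = F(2) = 1) (Fibonacci index) → 1, 1, 2, 3, 5 → 5 (decimal)
Convert 0b1101 (binary) → 8 + 4 + 1 = 13 (decimal)
Compute 5 × 13 = 65
65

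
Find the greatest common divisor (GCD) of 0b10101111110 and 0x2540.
Convert 0b10101111110 (binary) → 1024 + 256 + 64 + 32 + 16 + 8 + 4 + 2 = 1406 (decimal)
Convert 0x2540 (hexadecimal) → 2×4096 + 5×256 + 4×16 = 9536 (decimal)
Compute gcd(1406, 9536) = 2
2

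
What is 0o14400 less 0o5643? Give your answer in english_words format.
Convert 0o14400 (octal) → 1×4096 + 4×512 + 4×64 = 6400 (decimal)
Convert 0o5643 (octal) → 5×512 + 6×64 + 4×8 + 3 = 2979 (decimal)
Compute 6400 - 2979 = 3421
Convert 3421 (decimal) → 3421 = 3×1000 + 4×100 + 21 → three thousand four hundred twenty-one (English words)
three thousand four hundred twenty-one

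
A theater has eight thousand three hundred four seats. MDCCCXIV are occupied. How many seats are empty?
Convert eight thousand three hundred four (English words) → 8×1000 + 3×100 + 4 = 8304 (decimal)
Convert MDCCCXIV (Roman numeral) → 1000 + 500 + 100 + 100 + 100 + 10 + 4 = 1814 (decimal)
Compute 8304 - 1814 = 6490
6490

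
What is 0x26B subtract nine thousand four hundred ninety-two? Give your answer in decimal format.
Convert 0x26B (hexadecimal) → 2×256 + 6×16 + 11 = 619 (decimal)
Convert nine thousand four hundred ninety-two (English words) → 9×1000 + 4×100 + 92 = 9492 (decimal)
Compute 619 - 9492 = -8873
-8873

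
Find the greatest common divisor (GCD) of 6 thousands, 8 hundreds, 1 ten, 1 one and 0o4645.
Convert 6 thousands, 8 hundreds, 1 ten, 1 one (place-value notation) → 6×1000 + 8×100 + 1×10 + 1 = 6811 (decimal)
Convert 0o4645 (octal) → 4×512 + 6×64 + 4×8 + 5 = 2469 (decimal)
Compute gcd(6811, 2469) = 1
1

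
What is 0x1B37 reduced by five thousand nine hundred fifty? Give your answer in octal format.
Convert 0x1B37 (hexadecimal) → 1×4096 + 11×256 + 3×16 + 7 = 6967 (decimal)
Convert five thousand nine hundred fifty (English words) → 5×1000 + 9×100 + 50 = 5950 (decimal)
Compute 6967 - 5950 = 1017
Convert 1017 (decimal) → 1017 = 1×512 + 7×64 + 7×8 + 1 → 0o1771 (octal)
0o1771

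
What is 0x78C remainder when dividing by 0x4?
Convert 0x78C (hexadecimal) → 7×256 + 8×16 + 12 = 1932 (decimal)
Convert 0x4 (hexadecimal) → 4 (decimal)
Compute 1932 mod 4 = 0
0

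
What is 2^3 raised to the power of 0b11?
Convert 2^3 (power) → 8 (decimal)
Convert 0b11 (binary) → 2 + 1 = 3 (decimal)
Compute 8 ^ 3 = 512
512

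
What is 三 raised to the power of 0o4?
Convert 三 (Chinese numeral) → 3 (decimal)
Convert 0o4 (octal) → 4 (decimal)
Compute 3 ^ 4 = 81
81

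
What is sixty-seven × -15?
Convert sixty-seven (English words) → 67 (decimal)
Compute 67 × -15 = -1005
-1005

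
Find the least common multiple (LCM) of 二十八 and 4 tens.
Convert 二十八 (Chinese numeral) → 2×10 + 8 = 28 (decimal)
Convert 4 tens (place-value notation) → 4×10 = 40 (decimal)
Compute lcm(28, 40) = 280
280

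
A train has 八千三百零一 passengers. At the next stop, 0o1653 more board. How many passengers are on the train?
Convert 八千三百零一 (Chinese numeral) → 8×1000 + 3×100 + 1 = 8301 (decimal)
Convert 0o1653 (octal) → 1×512 + 6×64 + 5×8 + 3 = 939 (decimal)
Compute 8301 + 939 = 9240
9240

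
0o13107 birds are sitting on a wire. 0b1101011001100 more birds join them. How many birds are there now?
Convert 0o13107 (octal) → 1×4096 + 3×512 + 1×64 + 7 = 5703 (decimal)
Convert 0b1101011001100 (binary) → 4096 + 2048 + 512 + 128 + 64 + 8 + 4 = 6860 (decimal)
Compute 5703 + 6860 = 12563
12563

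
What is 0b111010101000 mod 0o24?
Convert 0b111010101000 (binary) → 2048 + 1024 + 512 + 128 + 32 + 8 = 3752 (decimal)
Convert 0o24 (octal) → 2×8 + 4 = 20 (decimal)
Compute 3752 mod 20 = 12
12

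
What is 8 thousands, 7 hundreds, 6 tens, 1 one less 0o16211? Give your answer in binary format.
Convert 8 thousands, 7 hundreds, 6 tens, 1 one (place-value notation) → 8×1000 + 7×100 + 6×10 + 1 = 8761 (decimal)
Convert 0o16211 (octal) → 1×4096 + 6×512 + 2×64 + 1×8 + 1 = 7305 (decimal)
Compute 8761 - 7305 = 1456
Convert 1456 (decimal) → 1456 = 1024 + 256 + 128 + 32 + 16 → 0b10110110000 (binary)
0b10110110000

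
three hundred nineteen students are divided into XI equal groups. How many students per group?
Convert three hundred nineteen (English words) → 3×100 + 19 = 319 (decimal)
Convert XI (Roman numeral) → 10 + 1 = 11 (decimal)
Compute 319 ÷ 11 = 29
29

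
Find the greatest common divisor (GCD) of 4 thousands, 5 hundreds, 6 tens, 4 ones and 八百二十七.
Convert 4 thousands, 5 hundreds, 6 tens, 4 ones (place-value notation) → 4×1000 + 5×100 + 6×10 + 4 = 4564 (decimal)
Convert 八百二十七 (Chinese numeral) → 8×100 + 2×10 + 7 = 827 (decimal)
Compute gcd(4564, 827) = 1
1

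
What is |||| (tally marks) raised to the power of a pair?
Convert |||| (tally marks) → 4 (decimal)
Convert a pair (colloquial) → 2 (decimal)
Compute 4 ^ 2 = 16
16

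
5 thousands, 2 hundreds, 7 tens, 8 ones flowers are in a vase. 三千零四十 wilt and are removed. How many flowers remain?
Convert 5 thousands, 2 hundreds, 7 tens, 8 ones (place-value notation) → 5×1000 + 2×100 + 7×10 + 8 = 5278 (decimal)
Convert 三千零四十 (Chinese numeral) → 3×1000 + 4×10 = 3040 (decimal)
Compute 5278 - 3040 = 2238
2238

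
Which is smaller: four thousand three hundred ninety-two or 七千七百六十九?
Convert four thousand three hundred ninety-two (English words) → 4×1000 + 3×100 + 92 = 4392 (decimal)
Convert 七千七百六十九 (Chinese numeral) → 7×1000 + 7×100 + 6×10 + 9 = 7769 (decimal)
Compare 4392 vs 7769: smaller = 4392
4392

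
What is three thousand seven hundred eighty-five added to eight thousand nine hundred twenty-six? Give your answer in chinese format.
Convert three thousand seven hundred eighty-five (English words) → 3×1000 + 7×100 + 85 = 3785 (decimal)
Convert eight thousand nine hundred twenty-six (English words) → 8×1000 + 9×100 + 26 = 8926 (decimal)
Compute 3785 + 8926 = 12711
Convert 12711 (decimal) → 12711 = 1×10000 + 2×1000 + 7×100 + 1×10 + 1 → 一万二千七百一十一 (Chinese numeral)
一万二千七百一十一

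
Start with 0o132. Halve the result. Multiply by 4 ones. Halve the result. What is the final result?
Convert 0o132 (octal) → 1×64 + 3×8 + 2 = 90 (decimal)
Start: 90
90 ÷ 2 = 45
Convert 4 ones (place-value notation) → 4 (decimal)
45 × 4 = 180
180 ÷ 2 = 90
90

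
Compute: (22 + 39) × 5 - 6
Parentheses first: 22 + 39 = 61
Multiply: 61 × 5 = 305
Subtract: 305 - 6 = 299
299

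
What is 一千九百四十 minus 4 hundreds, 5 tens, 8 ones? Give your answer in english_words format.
Convert 一千九百四十 (Chinese numeral) → 1×1000 + 9×100 + 4×10 = 1940 (decimal)
Convert 4 hundreds, 5 tens, 8 ones (place-value notation) → 4×100 + 5×10 + 8 = 458 (decimal)
Compute 1940 - 458 = 1482
Convert 1482 (decimal) → 1482 = 1×1000 + 4×100 + 82 → one thousand four hundred eighty-two (English words)
one thousand four hundred eighty-two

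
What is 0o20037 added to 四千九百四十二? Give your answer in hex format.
Convert 0o20037 (octal) → 2×4096 + 3×8 + 7 = 8223 (decimal)
Convert 四千九百四十二 (Chinese numeral) → 4×1000 + 9×100 + 4×10 + 2 = 4942 (decimal)
Compute 8223 + 4942 = 13165
Convert 13165 (decimal) → 13165 = 3×4096 + 3×256 + 6×16 + 13 → 0x336D (hexadecimal)
0x336D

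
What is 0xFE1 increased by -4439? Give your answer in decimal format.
Convert 0xFE1 (hexadecimal) → 15×256 + 14×16 + 1 = 4065 (decimal)
Compute 4065 + -4439 = -374
-374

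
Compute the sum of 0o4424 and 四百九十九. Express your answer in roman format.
Convert 0o4424 (octal) → 4×512 + 4×64 + 2×8 + 4 = 2324 (decimal)
Convert 四百九十九 (Chinese numeral) → 4×100 + 9×10 + 9 = 499 (decimal)
Compute 2324 + 499 = 2823
Convert 2823 (decimal) → 2823 = 1000 + 1000 + 500 + 100 + 100 + 100 + 10 + 10 + 1 + 1 + 1 → MMDCCCXXIII (Roman numeral)
MMDCCCXXIII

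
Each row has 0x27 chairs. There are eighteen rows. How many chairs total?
Convert 0x27 (hexadecimal) → 2×16 + 7 = 39 (decimal)
Convert eighteen (English words) → 18 (decimal)
Compute 39 × 18 = 702
702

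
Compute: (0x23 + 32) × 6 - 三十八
Convert 0x23 (hexadecimal) → 2×16 + 3 = 35 (decimal)
Convert 三十八 (Chinese numeral) → 3×10 + 8 = 38 (decimal)
Expression in decimal: (35 + 32) × 6 - 38
Parentheses first: 35 + 32 = 67
Multiply: 67 × 6 = 402
Subtract: 402 - 38 = 364
364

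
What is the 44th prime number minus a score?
The 44th prime number = 193
Convert a score (colloquial) → 20 (decimal)
Compute 193 - 20 = 173
173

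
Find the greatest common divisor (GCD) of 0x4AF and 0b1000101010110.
Convert 0x4AF (hexadecimal) → 4×256 + 10×16 + 15 = 1199 (decimal)
Convert 0b1000101010110 (binary) → 4096 + 256 + 64 + 16 + 4 + 2 = 4438 (decimal)
Compute gcd(1199, 4438) = 1
1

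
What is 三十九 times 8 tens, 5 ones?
Convert 三十九 (Chinese numeral) → 3×10 + 9 = 39 (decimal)
Convert 8 tens, 5 ones (place-value notation) → 8×10 + 5 = 85 (decimal)
Compute 39 × 85 = 3315
3315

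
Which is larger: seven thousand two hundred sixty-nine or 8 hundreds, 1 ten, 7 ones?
Convert seven thousand two hundred sixty-nine (English words) → 7×1000 + 2×100 + 69 = 7269 (decimal)
Convert 8 hundreds, 1 ten, 7 ones (place-value notation) → 8×100 + 1×10 + 7 = 817 (decimal)
Compare 7269 vs 817: larger = 7269
7269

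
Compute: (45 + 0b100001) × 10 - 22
Convert 0b100001 (binary) → 32 + 1 = 33 (decimal)
Expression in decimal: (45 + 33) × 10 - 22
Parentheses first: 45 + 33 = 78
Multiply: 78 × 10 = 780
Subtract: 780 - 22 = 758
758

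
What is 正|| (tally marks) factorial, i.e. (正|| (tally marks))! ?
Convert 正|| (tally marks) → 5 + 2 = 7 (decimal)
Compute 7! = 5040
5040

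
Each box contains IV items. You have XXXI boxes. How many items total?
Convert IV (Roman numeral) → 4 (decimal)
Convert XXXI (Roman numeral) → 10 + 10 + 10 + 1 = 31 (decimal)
Compute 4 × 31 = 124
124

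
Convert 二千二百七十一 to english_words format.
Convert 二千二百七十一 (Chinese numeral) → 2×1000 + 2×100 + 7×10 + 1 = 2271 (decimal)
Convert 2271 (decimal) → 2271 = 2×1000 + 2×100 + 71 → two thousand two hundred seventy-one (English words)
two thousand two hundred seventy-one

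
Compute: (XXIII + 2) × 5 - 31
Convert XXIII (Roman numeral) → 10 + 10 + 1 + 1 + 1 = 23 (decimal)
Expression in decimal: (23 + 2) × 5 - 31
Parentheses first: 23 + 2 = 25
Multiply: 25 × 5 = 125
Subtract: 125 - 31 = 94
94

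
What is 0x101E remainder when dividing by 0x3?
Convert 0x101E (hexadecimal) → 1×4096 + 1×16 + 14 = 4126 (decimal)
Convert 0x3 (hexadecimal) → 3 (decimal)
Compute 4126 mod 3 = 1
1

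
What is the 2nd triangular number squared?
The 2nd triangular number = 2×3/2 = 3
Compute 3² = 3 × 3 = 9
9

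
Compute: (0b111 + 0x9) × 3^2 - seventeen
Convert 0b111 (binary) → 4 + 2 + 1 = 7 (decimal)
Convert 0x9 (hexadecimal) → 9 (decimal)
Convert 3^2 (power) → 9 (decimal)
Convert seventeen (English words) → 17 (decimal)
Expression in decimal: (7 + 9) × 9 - 17
Parentheses first: 7 + 9 = 16
Multiply: 16 × 9 = 144
Subtract: 144 - 17 = 127
127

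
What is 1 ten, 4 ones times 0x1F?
Convert 1 ten, 4 ones (place-value notation) → 1×10 + 4 = 14 (decimal)
Convert 0x1F (hexadecimal) → 1×16 + 15 = 31 (decimal)
Compute 14 × 31 = 434
434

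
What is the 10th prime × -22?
Convert the 10th prime (prime index) → 29 (decimal)
Compute 29 × -22 = -638
-638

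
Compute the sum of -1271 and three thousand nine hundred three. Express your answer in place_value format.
Convert three thousand nine hundred three (English words) → 3×1000 + 9×100 + 3 = 3903 (decimal)
Compute -1271 + 3903 = 2632
Convert 2632 (decimal) → 2632 = 2×1000 + 6×100 + 3×10 + 2 → 2 thousands, 6 hundreds, 3 tens, 2 ones (place-value notation)
2 thousands, 6 hundreds, 3 tens, 2 ones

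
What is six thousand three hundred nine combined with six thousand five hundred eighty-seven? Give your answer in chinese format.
Convert six thousand three hundred nine (English words) → 6×1000 + 3×100 + 9 = 6309 (decimal)
Convert six thousand five hundred eighty-seven (English words) → 6×1000 + 5×100 + 87 = 6587 (decimal)
Compute 6309 + 6587 = 12896
Convert 12896 (decimal) → 12896 = 1×10000 + 2×1000 + 8×100 + 9×10 + 6 → 一万二千八百九十六 (Chinese numeral)
一万二千八百九十六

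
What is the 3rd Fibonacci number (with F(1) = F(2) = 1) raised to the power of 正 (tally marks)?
Convert the 3rd Fibonacci number (with F(1) = F(2) = 1) (Fibonacci index) → 1, 1, 2 → 2 (decimal)
Convert 正 (tally marks) → 5 (decimal)
Compute 2 ^ 5 = 32
32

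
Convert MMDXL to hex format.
Convert MMDXL (Roman numeral) → 1000 + 1000 + 500 + 40 = 2540 (decimal)
Convert 2540 (decimal) → 2540 = 9×256 + 14×16 + 12 → 0x9EC (hexadecimal)
0x9EC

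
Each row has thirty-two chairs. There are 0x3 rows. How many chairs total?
Convert thirty-two (English words) → 32 (decimal)
Convert 0x3 (hexadecimal) → 3 (decimal)
Compute 32 × 3 = 96
96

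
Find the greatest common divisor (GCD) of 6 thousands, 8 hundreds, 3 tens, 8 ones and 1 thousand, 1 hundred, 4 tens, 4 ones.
Convert 6 thousands, 8 hundreds, 3 tens, 8 ones (place-value notation) → 6×1000 + 8×100 + 3×10 + 8 = 6838 (decimal)
Convert 1 thousand, 1 hundred, 4 tens, 4 ones (place-value notation) → 1×1000 + 1×100 + 4×10 + 4 = 1144 (decimal)
Compute gcd(6838, 1144) = 26
26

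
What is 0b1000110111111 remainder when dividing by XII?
Convert 0b1000110111111 (binary) → 4096 + 256 + 128 + 32 + 16 + 8 + 4 + 2 + 1 = 4543 (decimal)
Convert XII (Roman numeral) → 10 + 1 + 1 = 12 (decimal)
Compute 4543 mod 12 = 7
7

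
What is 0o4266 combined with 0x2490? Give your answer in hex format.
Convert 0o4266 (octal) → 4×512 + 2×64 + 6×8 + 6 = 2230 (decimal)
Convert 0x2490 (hexadecimal) → 2×4096 + 4×256 + 9×16 = 9360 (decimal)
Compute 2230 + 9360 = 11590
Convert 11590 (decimal) → 11590 = 2×4096 + 13×256 + 4×16 + 6 → 0x2D46 (hexadecimal)
0x2D46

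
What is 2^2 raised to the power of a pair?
Convert 2^2 (power) → 4 (decimal)
Convert a pair (colloquial) → 2 (decimal)
Compute 4 ^ 2 = 16
16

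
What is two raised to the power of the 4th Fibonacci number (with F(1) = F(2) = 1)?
Convert two (English words) → 2 (decimal)
Convert the 4th Fibonacci number (with F(1) = F(2) = 1) (Fibonacci index) → 1, 1, 2, 3 → 3 (decimal)
Compute 2 ^ 3 = 8
8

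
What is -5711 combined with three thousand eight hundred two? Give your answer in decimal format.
Convert three thousand eight hundred two (English words) → 3×1000 + 8×100 + 2 = 3802 (decimal)
Compute -5711 + 3802 = -1909
-1909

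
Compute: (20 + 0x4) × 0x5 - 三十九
Convert 0x4 (hexadecimal) → 4 (decimal)
Convert 0x5 (hexadecimal) → 5 (decimal)
Convert 三十九 (Chinese numeral) → 3×10 + 9 = 39 (decimal)
Expression in decimal: (20 + 4) × 5 - 39
Parentheses first: 20 + 4 = 24
Multiply: 24 × 5 = 120
Subtract: 120 - 39 = 81
81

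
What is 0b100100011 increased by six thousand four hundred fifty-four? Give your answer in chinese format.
Convert 0b100100011 (binary) → 256 + 32 + 2 + 1 = 291 (decimal)
Convert six thousand four hundred fifty-four (English words) → 6×1000 + 4×100 + 54 = 6454 (decimal)
Compute 291 + 6454 = 6745
Convert 6745 (decimal) → 6745 = 6×1000 + 7×100 + 4×10 + 5 → 六千七百四十五 (Chinese numeral)
六千七百四十五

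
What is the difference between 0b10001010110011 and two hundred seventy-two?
Convert 0b10001010110011 (binary) → 8192 + 512 + 128 + 32 + 16 + 2 + 1 = 8883 (decimal)
Convert two hundred seventy-two (English words) → 2×100 + 72 = 272 (decimal)
Difference: |8883 - 272| = 8611
8611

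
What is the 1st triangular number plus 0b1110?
The 1st triangular number = 1×2/2 = 1
Convert 0b1110 (binary) → 8 + 4 + 2 = 14 (decimal)
Compute 1 + 14 = 15
15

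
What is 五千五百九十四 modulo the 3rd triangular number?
Convert 五千五百九十四 (Chinese numeral) → 5×1000 + 5×100 + 9×10 + 4 = 5594 (decimal)
Convert the 3rd triangular number (triangular index) → 3×4/2 = 6 (decimal)
Compute 5594 mod 6 = 2
2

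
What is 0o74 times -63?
Convert 0o74 (octal) → 7×8 + 4 = 60 (decimal)
Compute 60 × -63 = -3780
-3780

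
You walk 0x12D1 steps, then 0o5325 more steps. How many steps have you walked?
Convert 0x12D1 (hexadecimal) → 1×4096 + 2×256 + 13×16 + 1 = 4817 (decimal)
Convert 0o5325 (octal) → 5×512 + 3×64 + 2×8 + 5 = 2773 (decimal)
Compute 4817 + 2773 = 7590
7590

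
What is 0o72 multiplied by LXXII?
Convert 0o72 (octal) → 7×8 + 2 = 58 (decimal)
Convert LXXII (Roman numeral) → 50 + 10 + 10 + 1 + 1 = 72 (decimal)
Compute 58 × 72 = 4176
4176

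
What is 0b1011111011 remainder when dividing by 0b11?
Convert 0b1011111011 (binary) → 512 + 128 + 64 + 32 + 16 + 8 + 2 + 1 = 763 (decimal)
Convert 0b11 (binary) → 2 + 1 = 3 (decimal)
Compute 763 mod 3 = 1
1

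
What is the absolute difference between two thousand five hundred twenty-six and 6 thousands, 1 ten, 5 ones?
Convert two thousand five hundred twenty-six (English words) → 2×1000 + 5×100 + 26 = 2526 (decimal)
Convert 6 thousands, 1 ten, 5 ones (place-value notation) → 6×1000 + 1×10 + 5 = 6015 (decimal)
Compute |2526 - 6015| = 3489
3489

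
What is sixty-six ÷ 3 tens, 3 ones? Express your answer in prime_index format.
Convert sixty-six (English words) → 66 (decimal)
Convert 3 tens, 3 ones (place-value notation) → 3×10 + 3 = 33 (decimal)
Compute 66 ÷ 33 = 2
Convert 2 (decimal) → the 1st prime (prime index)
the 1st prime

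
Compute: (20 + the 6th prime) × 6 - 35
Convert the 6th prime (prime index) → 13 (decimal)
Expression in decimal: (20 + 13) × 6 - 35
Parentheses first: 20 + 13 = 33
Multiply: 33 × 6 = 198
Subtract: 198 - 35 = 163
163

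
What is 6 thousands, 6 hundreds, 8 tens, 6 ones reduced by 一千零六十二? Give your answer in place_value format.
Convert 6 thousands, 6 hundreds, 8 tens, 6 ones (place-value notation) → 6×1000 + 6×100 + 8×10 + 6 = 6686 (decimal)
Convert 一千零六十二 (Chinese numeral) → 1×1000 + 6×10 + 2 = 1062 (decimal)
Compute 6686 - 1062 = 5624
Convert 5624 (decimal) → 5624 = 5×1000 + 6×100 + 2×10 + 4 → 5 thousands, 6 hundreds, 2 tens, 4 ones (place-value notation)
5 thousands, 6 hundreds, 2 tens, 4 ones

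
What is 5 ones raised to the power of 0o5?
Convert 5 ones (place-value notation) → 5 (decimal)
Convert 0o5 (octal) → 5 (decimal)
Compute 5 ^ 5 = 3125
3125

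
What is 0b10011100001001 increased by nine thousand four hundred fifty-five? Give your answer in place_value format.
Convert 0b10011100001001 (binary) → 8192 + 1024 + 512 + 256 + 8 + 1 = 9993 (decimal)
Convert nine thousand four hundred fifty-five (English words) → 9×1000 + 4×100 + 55 = 9455 (decimal)
Compute 9993 + 9455 = 19448
Convert 19448 (decimal) → 19448 = 19×1000 + 4×100 + 4×10 + 8 → 19 thousands, 4 hundreds, 4 tens, 8 ones (place-value notation)
19 thousands, 4 hundreds, 4 tens, 8 ones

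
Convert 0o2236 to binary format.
Convert 0o2236 (octal) → 2×512 + 2×64 + 3×8 + 6 = 1182 (decimal)
Convert 1182 (decimal) → 1182 = 1024 + 128 + 16 + 8 + 4 + 2 → 0b10010011110 (binary)
0b10010011110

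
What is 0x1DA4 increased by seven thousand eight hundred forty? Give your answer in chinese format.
Convert 0x1DA4 (hexadecimal) → 1×4096 + 13×256 + 10×16 + 4 = 7588 (decimal)
Convert seven thousand eight hundred forty (English words) → 7×1000 + 8×100 + 40 = 7840 (decimal)
Compute 7588 + 7840 = 15428
Convert 15428 (decimal) → 15428 = 1×10000 + 5×1000 + 4×100 + 2×10 + 8 → 一万五千四百二十八 (Chinese numeral)
一万五千四百二十八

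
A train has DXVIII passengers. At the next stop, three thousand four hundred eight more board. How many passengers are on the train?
Convert DXVIII (Roman numeral) → 500 + 10 + 5 + 1 + 1 + 1 = 518 (decimal)
Convert three thousand four hundred eight (English words) → 3×1000 + 4×100 + 8 = 3408 (decimal)
Compute 518 + 3408 = 3926
3926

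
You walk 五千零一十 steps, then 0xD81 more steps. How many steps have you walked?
Convert 五千零一十 (Chinese numeral) → 5×1000 + 1×10 = 5010 (decimal)
Convert 0xD81 (hexadecimal) → 13×256 + 8×16 + 1 = 3457 (decimal)
Compute 5010 + 3457 = 8467
8467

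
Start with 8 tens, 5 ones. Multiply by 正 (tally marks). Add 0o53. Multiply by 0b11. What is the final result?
Convert 8 tens, 5 ones (place-value notation) → 8×10 + 5 = 85 (decimal)
Start: 85
Convert 正 (tally marks) → 5 (decimal)
85 × 5 = 425
Convert 0o53 (octal) → 5×8 + 3 = 43 (decimal)
425 + 43 = 468
Convert 0b11 (binary) → 2 + 1 = 3 (decimal)
468 × 3 = 1404
1404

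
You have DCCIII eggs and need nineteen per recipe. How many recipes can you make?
Convert DCCIII (Roman numeral) → 500 + 100 + 100 + 1 + 1 + 1 = 703 (decimal)
Convert nineteen (English words) → 19 (decimal)
Compute 703 ÷ 19 = 37
37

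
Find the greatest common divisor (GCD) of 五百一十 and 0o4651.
Convert 五百一十 (Chinese numeral) → 5×100 + 1×10 = 510 (decimal)
Convert 0o4651 (octal) → 4×512 + 6×64 + 5×8 + 1 = 2473 (decimal)
Compute gcd(510, 2473) = 1
1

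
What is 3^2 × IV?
Convert 3^2 (power) → 9 (decimal)
Convert IV (Roman numeral) → 4 (decimal)
Compute 9 × 4 = 36
36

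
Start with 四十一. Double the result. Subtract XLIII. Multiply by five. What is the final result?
Convert 四十一 (Chinese numeral) → 4×10 + 1 = 41 (decimal)
Start: 41
41 × 2 = 82
Convert XLIII (Roman numeral) → 40 + 1 + 1 + 1 = 43 (decimal)
82 - 43 = 39
Convert five (English words) → 5 (decimal)
39 × 5 = 195
195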